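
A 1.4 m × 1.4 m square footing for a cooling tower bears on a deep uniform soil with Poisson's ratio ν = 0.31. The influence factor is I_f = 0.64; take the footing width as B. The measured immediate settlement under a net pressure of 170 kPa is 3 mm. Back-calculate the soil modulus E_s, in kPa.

S_e = q·B·(1−ν²)/E_s · I_f  ⇒  E_s = q·B·(1−ν²)·I_f / S_e.
E_s = 170 × 1.4 × 0.9039 × 0.64 / 0.003 = 45890 kPa

E_s ≈ 45900 kPa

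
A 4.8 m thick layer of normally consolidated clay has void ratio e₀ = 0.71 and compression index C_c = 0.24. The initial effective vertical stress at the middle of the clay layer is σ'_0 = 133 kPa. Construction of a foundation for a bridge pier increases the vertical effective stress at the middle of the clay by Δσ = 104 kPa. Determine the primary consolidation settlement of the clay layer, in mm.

Final effective stress: σ'_f = σ'_0 + Δσ = 133 + 104 = 237 kPa.
Normally consolidated clay, so the full stress increment lies on the virgin compression line:
S_c = C_c·H/(1+e₀)·log₁₀(σ'_f/σ'_0) = 0.24×4.8/(1+0.71)×log₁₀(237/133)
    = 0.67368 × 0.2509 = 0.169 m

S_c ≈ 169 mm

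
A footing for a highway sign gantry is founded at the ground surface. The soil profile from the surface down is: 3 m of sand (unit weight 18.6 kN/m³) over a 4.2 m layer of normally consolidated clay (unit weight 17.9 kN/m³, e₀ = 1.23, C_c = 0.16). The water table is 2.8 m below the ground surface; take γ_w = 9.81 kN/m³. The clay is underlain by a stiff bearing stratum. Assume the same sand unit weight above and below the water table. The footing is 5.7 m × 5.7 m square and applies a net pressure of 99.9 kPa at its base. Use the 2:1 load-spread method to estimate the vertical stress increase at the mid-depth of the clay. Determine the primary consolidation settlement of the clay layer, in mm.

S_c ≈ 43.4 mm

Mid-depth of clay below the ground surface: z = 3 + 4.2/2 = 5.1 m.
Total vertical stress at mid-clay: σ_v = 18.6×3 + 17.9×2.1 = 93.39 kPa.
Pore pressure: u = 9.81×(5.1 − 2.8) = 22.563 kPa.
Initial effective stress: σ'_0 = σ_v − u = 93.39 − 22.563 = 70.827 kPa.
Stress increase at mid-clay by the 2:1 spreading method:
Δσ = qBL/((B+z)(L+z)) = 99.9×5.7×5.7/((5.7+5.1)(5.7+5.1)) = 27.827 kPa
Final effective stress: σ'_f = σ'_0 + Δσ = 70.827 + 27.827 = 98.654 kPa.
Normally consolidated clay, so the full stress increment lies on the virgin compression line:
S_c = C_c·H/(1+e₀)·log₁₀(σ'_f/σ'_0) = 0.16×4.2/(1+1.23)×log₁₀(98.654/70.827)
    = 0.30135 × 0.14392 = 0.04337 m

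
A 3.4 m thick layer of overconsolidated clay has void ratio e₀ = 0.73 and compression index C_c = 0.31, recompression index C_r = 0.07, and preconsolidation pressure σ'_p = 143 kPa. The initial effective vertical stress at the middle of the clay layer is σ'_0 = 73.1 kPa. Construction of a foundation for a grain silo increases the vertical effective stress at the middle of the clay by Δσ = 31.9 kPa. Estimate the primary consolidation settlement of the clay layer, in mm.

S_c ≈ 21.6 mm

Final effective stress: σ'_f = 73.1 + 31.9 = 105 kPa.
σ'_f = 105 ≤ σ'_p = 143 kPa, so the clay remains overconsolidated and only the recompression index applies:
S_c = C_r·H/(1+e₀)·log₁₀(σ'_f/σ'_0) = 0.07×3.4/1.73×log₁₀(105/73.1)
    = 0.13757 × 0.15727 = 0.02164 m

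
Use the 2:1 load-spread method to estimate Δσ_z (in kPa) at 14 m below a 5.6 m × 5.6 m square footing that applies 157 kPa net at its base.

Δσ_z ≈ 12.8 kPa

By the 2:1 method the load spreads at 1 horizontal : 2 vertical, so at depth z the loaded area has grown by z in each plan dimension:
Δσ = qBL/((B+z)(L+z)) = 157×5.6×5.6/((5.6+14)(5.6+14)) = 12.816 kPa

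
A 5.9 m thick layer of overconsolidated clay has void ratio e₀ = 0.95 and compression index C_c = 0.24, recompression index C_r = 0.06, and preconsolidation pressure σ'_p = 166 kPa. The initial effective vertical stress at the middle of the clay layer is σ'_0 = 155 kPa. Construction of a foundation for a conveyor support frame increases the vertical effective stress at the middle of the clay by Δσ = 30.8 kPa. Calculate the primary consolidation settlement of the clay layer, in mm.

Final effective stress: σ'_f = 155 + 30.8 = 185.8 kPa.
σ'_f = 185.8 > σ'_p = 166 kPa, so the stress path crosses the preconsolidation pressure — recompression up to σ'_p, then virgin compression beyond:
S_c = H/(1+e₀)·[C_r·log₁₀(σ'_p/σ'_0) + C_c·log₁₀(σ'_f/σ'_p)]
    = 5.9/1.95 × [0.06×log₁₀(166/155) + 0.24×log₁₀(185.8/166)]
    = 3.0256 × [0.0017866 + 0.011745] = 0.04094 m

S_c ≈ 40.9 mm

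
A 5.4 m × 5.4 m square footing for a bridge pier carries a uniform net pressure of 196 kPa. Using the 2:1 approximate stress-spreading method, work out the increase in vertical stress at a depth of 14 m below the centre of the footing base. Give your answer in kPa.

Δσ_z ≈ 15.2 kPa

By the 2:1 method the load spreads at 1 horizontal : 2 vertical, so at depth z the loaded area has grown by z in each plan dimension:
Δσ = qBL/((B+z)(L+z)) = 196×5.4×5.4/((5.4+14)(5.4+14)) = 15.186 kPa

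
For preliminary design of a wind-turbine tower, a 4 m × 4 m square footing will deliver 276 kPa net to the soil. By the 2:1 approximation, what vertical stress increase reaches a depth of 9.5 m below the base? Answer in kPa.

Δσ_z ≈ 24.2 kPa

By the 2:1 method the load spreads at 1 horizontal : 2 vertical, so at depth z the loaded area has grown by z in each plan dimension:
Δσ = qBL/((B+z)(L+z)) = 276×4×4/((4+9.5)(4+9.5)) = 24.23 kPa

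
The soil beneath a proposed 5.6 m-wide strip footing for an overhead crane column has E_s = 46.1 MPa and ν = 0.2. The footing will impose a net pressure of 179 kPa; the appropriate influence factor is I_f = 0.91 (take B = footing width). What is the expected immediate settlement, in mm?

S_e ≈ 19 mm

Immediate (elastic) settlement: S_e = q·B·(1−ν²)/E_s · I_f.
E_s = 46.1 MPa = 46100 kPa.
S_e = 179 × 5.6 × (1 − 0.2²) / 46100 × 0.91
    = 179 × 5.6 × 0.96 / 46100 × 0.91
    = 0.019 m = 19 mm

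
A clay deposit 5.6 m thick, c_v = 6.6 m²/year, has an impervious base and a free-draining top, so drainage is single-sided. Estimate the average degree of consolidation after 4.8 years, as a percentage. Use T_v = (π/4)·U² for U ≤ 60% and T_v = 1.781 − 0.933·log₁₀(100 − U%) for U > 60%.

Drainage path length: H_d = H = 5.6 m (single drainage).
T_v = c_v·t/H_d² = 6.6×4.8/5.6² = 1.0102.
T_v = 1.0102 corresponds to the U > 60% branch:
U = 1 − 10^((1.781 − T_v)/0.933)/100 = 0.933

U ≈ 93.3 %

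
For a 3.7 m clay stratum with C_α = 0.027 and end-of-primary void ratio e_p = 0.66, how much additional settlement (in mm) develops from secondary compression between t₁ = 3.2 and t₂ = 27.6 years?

Secondary compression: S_s = C_α·H/(1+e_p)·log₁₀(t₂/t₁)
S_s = 0.027×3.7/(1+0.66)×log₁₀(27.6/3.2)
    = 0.06018 × 0.9358 = 0.05631 m

S_s ≈ 56.3 mm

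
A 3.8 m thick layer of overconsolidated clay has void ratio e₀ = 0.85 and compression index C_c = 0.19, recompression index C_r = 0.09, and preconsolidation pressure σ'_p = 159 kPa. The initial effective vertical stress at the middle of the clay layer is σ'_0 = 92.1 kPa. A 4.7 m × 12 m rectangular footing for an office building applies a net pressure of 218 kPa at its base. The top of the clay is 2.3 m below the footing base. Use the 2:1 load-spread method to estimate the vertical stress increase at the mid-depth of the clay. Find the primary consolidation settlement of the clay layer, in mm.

Mid-depth of clay below the footing base: z = 2.3 + 3.8/2 = 4.2 m.
Stress increase at mid-clay by the 2:1 spreading method:
Δσ = qBL/((B+z)(L+z)) = 218×4.7×12/((4.7+4.2)(12+4.2)) = 85.277 kPa
Final effective stress: σ'_f = 92.1 + 85.277 = 177.38 kPa.
σ'_f = 177.38 > σ'_p = 159 kPa, so the stress path crosses the preconsolidation pressure — recompression up to σ'_p, then virgin compression beyond:
S_c = H/(1+e₀)·[C_r·log₁₀(σ'_p/σ'_0) + C_c·log₁₀(σ'_f/σ'_p)]
    = 3.8/1.85 × [0.09×log₁₀(159/92.1) + 0.19×log₁₀(177.38/159)]
    = 2.0541 × [0.021342 + 0.0090264] = 0.06238 m

S_c ≈ 62.4 mm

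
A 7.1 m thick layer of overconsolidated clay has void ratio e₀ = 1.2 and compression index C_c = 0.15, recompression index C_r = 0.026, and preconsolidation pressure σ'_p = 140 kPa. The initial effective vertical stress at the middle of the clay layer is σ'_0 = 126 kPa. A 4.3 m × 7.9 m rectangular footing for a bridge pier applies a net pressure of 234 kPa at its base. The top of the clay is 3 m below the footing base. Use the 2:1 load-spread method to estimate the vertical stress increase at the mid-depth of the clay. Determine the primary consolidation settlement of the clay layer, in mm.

Mid-depth of clay below the footing base: z = 3 + 7.1/2 = 6.55 m.
Stress increase at mid-clay by the 2:1 spreading method:
Δσ = qBL/((B+z)(L+z)) = 234×4.3×7.9/((4.3+6.55)(7.9+6.55)) = 50.701 kPa
Final effective stress: σ'_f = 126 + 50.701 = 176.7 kPa.
σ'_f = 176.7 > σ'_p = 140 kPa, so the stress path crosses the preconsolidation pressure — recompression up to σ'_p, then virgin compression beyond:
S_c = H/(1+e₀)·[C_r·log₁₀(σ'_p/σ'_0) + C_c·log₁₀(σ'_f/σ'_p)]
    = 7.1/2.2 × [0.026×log₁₀(140/126) + 0.15×log₁₀(176.7/140)]
    = 3.2273 × [0.0011897 + 0.015166] = 0.05278 m

S_c ≈ 52.8 mm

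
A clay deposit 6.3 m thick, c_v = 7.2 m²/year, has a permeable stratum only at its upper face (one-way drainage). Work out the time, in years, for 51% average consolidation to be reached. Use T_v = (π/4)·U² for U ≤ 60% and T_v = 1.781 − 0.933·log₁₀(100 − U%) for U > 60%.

t ≈ 1.13 years

Drainage path length: H_d = H = 6.3 m (single drainage).
U ≤ 60%: T_v = (π/4)·U² = (π/4)×0.51² = 0.20428.
t = T_v·H_d²/c_v = 0.20428×6.3²/7.2 = 1.126 years.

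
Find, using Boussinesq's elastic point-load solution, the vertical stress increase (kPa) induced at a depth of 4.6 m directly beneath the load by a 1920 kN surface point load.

Δσ_z ≈ 43.3 kPa

Boussinesq vertical stress below a point load on an elastic half-space:
Δσ_z = 3P/(2πz²) · [1 + (r/z)²]^(−5/2)
r/z = 0/4.6 = 0; [1+(r/z)²]^(−5/2) = 1.
Δσ_z = 3×1920/(2π×4.6²) × 1 = 43.324 × 1 = 43.32 kPa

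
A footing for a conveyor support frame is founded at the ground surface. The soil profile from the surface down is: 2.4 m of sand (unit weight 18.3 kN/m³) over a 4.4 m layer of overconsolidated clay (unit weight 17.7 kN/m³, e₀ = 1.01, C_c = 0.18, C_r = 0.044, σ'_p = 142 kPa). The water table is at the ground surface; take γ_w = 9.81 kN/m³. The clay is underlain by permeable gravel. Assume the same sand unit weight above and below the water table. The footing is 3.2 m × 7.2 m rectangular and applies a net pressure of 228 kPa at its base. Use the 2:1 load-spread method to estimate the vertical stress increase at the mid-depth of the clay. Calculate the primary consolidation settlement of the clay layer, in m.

S_c ≈ 0.0385 m

Mid-depth of clay below the ground surface: z = 2.4 + 4.4/2 = 4.6 m.
Total vertical stress at mid-clay: σ_v = 18.3×2.4 + 17.7×2.2 = 82.86 kPa.
Pore pressure: u = 9.81×(4.6 − 0) = 45.126 kPa.
Initial effective stress: σ'_0 = σ_v − u = 82.86 − 45.126 = 37.734 kPa.
Stress increase at mid-clay by the 2:1 spreading method:
Δσ = qBL/((B+z)(L+z)) = 228×3.2×7.2/((3.2+4.6)(7.2+4.6)) = 57.074 kPa
Final effective stress: σ'_f = 37.734 + 57.074 = 94.808 kPa.
σ'_f = 94.808 ≤ σ'_p = 142 kPa, so the clay remains overconsolidated and only the recompression index applies:
S_c = C_r·H/(1+e₀)·log₁₀(σ'_f/σ'_0) = 0.044×4.4/2.01×log₁₀(94.808/37.734)
    = 0.09632 × 0.40011 = 0.03854 m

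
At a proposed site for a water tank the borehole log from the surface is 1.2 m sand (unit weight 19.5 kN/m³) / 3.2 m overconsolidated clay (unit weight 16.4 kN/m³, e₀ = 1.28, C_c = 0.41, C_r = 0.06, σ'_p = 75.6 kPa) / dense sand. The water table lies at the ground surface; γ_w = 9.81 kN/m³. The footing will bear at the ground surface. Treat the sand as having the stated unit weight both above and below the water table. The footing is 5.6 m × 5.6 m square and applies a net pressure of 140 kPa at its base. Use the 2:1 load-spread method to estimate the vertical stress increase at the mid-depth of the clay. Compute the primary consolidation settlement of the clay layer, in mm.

S_c ≈ 72.4 mm

Mid-depth of clay below the ground surface: z = 1.2 + 3.2/2 = 2.8 m.
Total vertical stress at mid-clay: σ_v = 19.5×1.2 + 16.4×1.6 = 49.64 kPa.
Pore pressure: u = 9.81×(2.8 − 0) = 27.468 kPa.
Initial effective stress: σ'_0 = σ_v − u = 49.64 − 27.468 = 22.172 kPa.
Stress increase at mid-clay by the 2:1 spreading method:
Δσ = qBL/((B+z)(L+z)) = 140×5.6×5.6/((5.6+2.8)(5.6+2.8)) = 62.222 kPa
Final effective stress: σ'_f = 22.172 + 62.222 = 84.394 kPa.
σ'_f = 84.394 > σ'_p = 75.6 kPa, so the stress path crosses the preconsolidation pressure — recompression up to σ'_p, then virgin compression beyond:
S_c = H/(1+e₀)·[C_r·log₁₀(σ'_p/σ'_0) + C_c·log₁₀(σ'_f/σ'_p)]
    = 3.2/2.28 × [0.06×log₁₀(75.6/22.172) + 0.41×log₁₀(84.394/75.6)]
    = 1.4035 × [0.031963 + 0.019594] = 0.07236 m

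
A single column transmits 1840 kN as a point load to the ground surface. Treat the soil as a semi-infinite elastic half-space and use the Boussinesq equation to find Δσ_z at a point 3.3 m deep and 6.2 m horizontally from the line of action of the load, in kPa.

Boussinesq vertical stress below a point load on an elastic half-space:
Δσ_z = 3P/(2πz²) · [1 + (r/z)²]^(−5/2)
r/z = 6.2/3.3 = 1.8788; [1+(r/z)²]^(−5/2) = 0.022898.
Δσ_z = 3×1840/(2π×3.3²) × 0.022898 = 80.674 × 0.022898 = 1.847 kPa

Δσ_z ≈ 1.85 kPa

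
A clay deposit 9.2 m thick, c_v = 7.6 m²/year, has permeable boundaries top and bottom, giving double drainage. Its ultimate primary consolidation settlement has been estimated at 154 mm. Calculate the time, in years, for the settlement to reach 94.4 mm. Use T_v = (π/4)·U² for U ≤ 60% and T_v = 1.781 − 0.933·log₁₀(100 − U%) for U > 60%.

t ≈ 0.834 years

Drainage path length: H_d = H/2 = 4.6 m (double drainage).
U = S(t)/S_ult = 94.4/154 = 0.613.
U > 60%: T_v = 1.781 − 0.933·log₁₀(100 − 61.299) = 0.29965.
t = T_v·H_d²/c_v = 0.29965×4.6²/7.6 = 0.8343 years.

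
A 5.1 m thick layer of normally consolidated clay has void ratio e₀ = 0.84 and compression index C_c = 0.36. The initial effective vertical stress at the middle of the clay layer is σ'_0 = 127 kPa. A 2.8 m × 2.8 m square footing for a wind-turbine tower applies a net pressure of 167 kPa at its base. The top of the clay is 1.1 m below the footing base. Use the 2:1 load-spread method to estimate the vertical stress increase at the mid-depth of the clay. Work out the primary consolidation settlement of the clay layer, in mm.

Mid-depth of clay below the footing base: z = 1.1 + 5.1/2 = 3.65 m.
Stress increase at mid-clay by the 2:1 spreading method:
Δσ = qBL/((B+z)(L+z)) = 167×2.8×2.8/((2.8+3.65)(2.8+3.65)) = 31.471 kPa
Final effective stress: σ'_f = σ'_0 + Δσ = 127 + 31.471 = 158.47 kPa.
Normally consolidated clay, so the full stress increment lies on the virgin compression line:
S_c = C_c·H/(1+e₀)·log₁₀(σ'_f/σ'_0) = 0.36×5.1/(1+0.84)×log₁₀(158.47/127)
    = 0.99783 × 0.096143 = 0.09593 m

S_c ≈ 95.9 mm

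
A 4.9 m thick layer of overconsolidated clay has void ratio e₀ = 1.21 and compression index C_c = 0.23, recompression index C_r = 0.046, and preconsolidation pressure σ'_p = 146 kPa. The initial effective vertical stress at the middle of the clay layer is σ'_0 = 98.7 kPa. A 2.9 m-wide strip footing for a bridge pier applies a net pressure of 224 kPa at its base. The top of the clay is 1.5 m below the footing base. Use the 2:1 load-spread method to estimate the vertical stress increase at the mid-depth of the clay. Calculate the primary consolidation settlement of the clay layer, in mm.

Mid-depth of clay below the footing base: z = 1.5 + 4.9/2 = 3.95 m.
Stress increase at mid-clay by the 2:1 spreading method:
Δσ = qB/(B+z) = 224×2.9/(2.9+3.95) = 94.832 kPa
Final effective stress: σ'_f = 98.7 + 94.832 = 193.53 kPa.
σ'_f = 193.53 > σ'_p = 146 kPa, so the stress path crosses the preconsolidation pressure — recompression up to σ'_p, then virgin compression beyond:
S_c = H/(1+e₀)·[C_r·log₁₀(σ'_p/σ'_0) + C_c·log₁₀(σ'_f/σ'_p)]
    = 4.9/2.21 × [0.046×log₁₀(146/98.7) + 0.23×log₁₀(193.53/146)]
    = 2.2172 × [0.0078216 + 0.028151] = 0.07976 m

S_c ≈ 79.8 mm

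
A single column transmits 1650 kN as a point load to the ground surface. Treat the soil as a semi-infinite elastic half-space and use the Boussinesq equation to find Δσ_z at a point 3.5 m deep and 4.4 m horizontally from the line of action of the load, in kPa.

Δσ_z ≈ 6.01 kPa

Boussinesq vertical stress below a point load on an elastic half-space:
Δσ_z = 3P/(2πz²) · [1 + (r/z)²]^(−5/2)
r/z = 4.4/3.5 = 1.2571; [1+(r/z)²]^(−5/2) = 0.093493.
Δσ_z = 3×1650/(2π×3.5²) × 0.093493 = 64.312 × 0.093493 = 6.013 kPa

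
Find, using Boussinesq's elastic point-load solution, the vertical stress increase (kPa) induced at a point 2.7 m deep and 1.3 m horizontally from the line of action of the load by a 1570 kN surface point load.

Δσ_z ≈ 61.1 kPa

Boussinesq vertical stress below a point load on an elastic half-space:
Δσ_z = 3P/(2πz²) · [1 + (r/z)²]^(−5/2)
r/z = 1.3/2.7 = 0.48148; [1+(r/z)²]^(−5/2) = 0.59378.
Δσ_z = 3×1570/(2π×2.7²) × 0.59378 = 102.83 × 0.59378 = 61.06 kPa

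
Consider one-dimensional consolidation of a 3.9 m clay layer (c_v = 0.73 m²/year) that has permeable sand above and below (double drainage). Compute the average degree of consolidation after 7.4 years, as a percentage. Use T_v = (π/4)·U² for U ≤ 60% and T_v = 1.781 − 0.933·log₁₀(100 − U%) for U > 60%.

Drainage path length: H_d = H/2 = 1.95 m (double drainage).
T_v = c_v·t/H_d² = 0.73×7.4/1.95² = 1.4206.
T_v = 1.4206 corresponds to the U > 60% branch:
U = 1 − 10^((1.781 − T_v)/0.933)/100 = 0.9757

U ≈ 97.6 %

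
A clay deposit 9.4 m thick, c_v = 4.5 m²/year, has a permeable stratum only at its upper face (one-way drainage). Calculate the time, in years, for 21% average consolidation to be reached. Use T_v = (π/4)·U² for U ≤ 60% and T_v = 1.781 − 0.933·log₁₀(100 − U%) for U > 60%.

Drainage path length: H_d = H = 9.4 m (single drainage).
U ≤ 60%: T_v = (π/4)·U² = (π/4)×0.21² = 0.034636.
t = T_v·H_d²/c_v = 0.034636×9.4²/4.5 = 0.6801 years.

t ≈ 0.68 years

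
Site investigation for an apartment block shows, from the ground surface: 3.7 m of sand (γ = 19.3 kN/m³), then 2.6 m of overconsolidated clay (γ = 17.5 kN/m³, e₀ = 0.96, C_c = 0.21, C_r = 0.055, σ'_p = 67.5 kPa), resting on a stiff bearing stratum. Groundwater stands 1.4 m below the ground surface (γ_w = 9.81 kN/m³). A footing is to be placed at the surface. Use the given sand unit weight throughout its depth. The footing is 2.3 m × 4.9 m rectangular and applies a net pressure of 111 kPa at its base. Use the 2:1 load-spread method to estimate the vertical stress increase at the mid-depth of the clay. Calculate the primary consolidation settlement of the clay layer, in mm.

S_c ≈ 18.9 mm

Mid-depth of clay below the ground surface: z = 3.7 + 2.6/2 = 5 m.
Total vertical stress at mid-clay: σ_v = 19.3×3.7 + 17.5×1.3 = 94.16 kPa.
Pore pressure: u = 9.81×(5 − 1.4) = 35.316 kPa.
Initial effective stress: σ'_0 = σ_v − u = 94.16 − 35.316 = 58.844 kPa.
Stress increase at mid-clay by the 2:1 spreading method:
Δσ = qBL/((B+z)(L+z)) = 111×2.3×4.9/((2.3+5)(4.9+5)) = 17.31 kPa
Final effective stress: σ'_f = 58.844 + 17.31 = 76.154 kPa.
σ'_f = 76.154 > σ'_p = 67.5 kPa, so the stress path crosses the preconsolidation pressure — recompression up to σ'_p, then virgin compression beyond:
S_c = H/(1+e₀)·[C_r·log₁₀(σ'_p/σ'_0) + C_c·log₁₀(σ'_f/σ'_p)]
    = 2.6/1.96 × [0.055×log₁₀(67.5/58.844) + 0.21×log₁₀(76.154/67.5)]
    = 1.3265 × [0.0032781 + 0.011002] = 0.01894 m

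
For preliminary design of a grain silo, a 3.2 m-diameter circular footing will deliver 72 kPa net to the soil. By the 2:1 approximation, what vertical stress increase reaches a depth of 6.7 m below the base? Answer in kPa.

By the 2:1 method the load spreads at 1 horizontal : 2 vertical, so at depth z the loaded area has grown by z in each plan dimension:
Δσ ≈ qD²/(D+z)² = 72×3.2²/(3.2+6.7)² = 7.5225 kPa

Δσ_z ≈ 7.52 kPa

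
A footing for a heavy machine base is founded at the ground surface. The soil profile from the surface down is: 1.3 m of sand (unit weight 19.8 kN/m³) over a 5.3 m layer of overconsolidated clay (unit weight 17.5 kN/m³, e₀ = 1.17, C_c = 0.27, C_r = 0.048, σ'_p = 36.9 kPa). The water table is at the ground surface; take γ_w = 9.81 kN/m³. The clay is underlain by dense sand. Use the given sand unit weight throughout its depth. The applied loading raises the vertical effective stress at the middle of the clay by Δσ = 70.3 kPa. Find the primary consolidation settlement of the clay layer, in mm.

Mid-depth of clay below the ground surface: z = 1.3 + 5.3/2 = 3.95 m.
Total vertical stress at mid-clay: σ_v = 19.8×1.3 + 17.5×2.65 = 72.115 kPa.
Pore pressure: u = 9.81×(3.95 − 0) = 38.75 kPa.
Initial effective stress: σ'_0 = σ_v − u = 72.115 − 38.75 = 33.365 kPa.
Final effective stress: σ'_f = 33.365 + 70.3 = 103.66 kPa.
σ'_f = 103.66 > σ'_p = 36.9 kPa, so the stress path crosses the preconsolidation pressure — recompression up to σ'_p, then virgin compression beyond:
S_c = H/(1+e₀)·[C_r·log₁₀(σ'_p/σ'_0) + C_c·log₁₀(σ'_f/σ'_p)]
    = 5.3/2.17 × [0.048×log₁₀(36.9/33.365) + 0.27×log₁₀(103.66/36.9)]
    = 2.4424 × [0.0020993 + 0.12112] = 0.301 m

S_c ≈ 301 mm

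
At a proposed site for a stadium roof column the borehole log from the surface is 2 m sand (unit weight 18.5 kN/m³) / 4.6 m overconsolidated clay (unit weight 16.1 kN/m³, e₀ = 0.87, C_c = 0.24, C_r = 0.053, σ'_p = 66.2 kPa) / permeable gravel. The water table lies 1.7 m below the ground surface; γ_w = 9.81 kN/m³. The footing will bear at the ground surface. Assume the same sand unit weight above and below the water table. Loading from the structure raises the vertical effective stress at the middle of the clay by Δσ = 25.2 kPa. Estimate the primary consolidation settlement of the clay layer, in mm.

S_c ≈ 45.2 mm

Mid-depth of clay below the ground surface: z = 2 + 4.6/2 = 4.3 m.
Total vertical stress at mid-clay: σ_v = 18.5×2 + 16.1×2.3 = 74.03 kPa.
Pore pressure: u = 9.81×(4.3 − 1.7) = 25.506 kPa.
Initial effective stress: σ'_0 = σ_v − u = 74.03 − 25.506 = 48.524 kPa.
Final effective stress: σ'_f = 48.524 + 25.2 = 73.724 kPa.
σ'_f = 73.724 > σ'_p = 66.2 kPa, so the stress path crosses the preconsolidation pressure — recompression up to σ'_p, then virgin compression beyond:
S_c = H/(1+e₀)·[C_r·log₁₀(σ'_p/σ'_0) + C_c·log₁₀(σ'_f/σ'_p)]
    = 4.6/1.87 × [0.053×log₁₀(66.2/48.524) + 0.24×log₁₀(73.724/66.2)]
    = 2.4599 × [0.0071498 + 0.01122] = 0.04519 m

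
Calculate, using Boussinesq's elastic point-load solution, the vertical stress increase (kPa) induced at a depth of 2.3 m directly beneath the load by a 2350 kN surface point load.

Boussinesq vertical stress below a point load on an elastic half-space:
Δσ_z = 3P/(2πz²) · [1 + (r/z)²]^(−5/2)
r/z = 0/2.3 = 0; [1+(r/z)²]^(−5/2) = 1.
Δσ_z = 3×2350/(2π×2.3²) × 1 = 212.11 × 1 = 212.1 kPa

Δσ_z ≈ 212 kPa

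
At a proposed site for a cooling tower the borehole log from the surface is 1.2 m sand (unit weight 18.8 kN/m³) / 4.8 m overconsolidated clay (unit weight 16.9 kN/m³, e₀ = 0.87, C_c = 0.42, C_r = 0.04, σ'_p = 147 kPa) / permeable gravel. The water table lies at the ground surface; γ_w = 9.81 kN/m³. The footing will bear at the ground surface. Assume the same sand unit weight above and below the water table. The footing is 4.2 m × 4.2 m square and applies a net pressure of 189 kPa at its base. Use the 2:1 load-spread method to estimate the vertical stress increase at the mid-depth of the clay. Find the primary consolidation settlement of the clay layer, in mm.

S_c ≈ 48.6 mm

Mid-depth of clay below the ground surface: z = 1.2 + 4.8/2 = 3.6 m.
Total vertical stress at mid-clay: σ_v = 18.8×1.2 + 16.9×2.4 = 63.12 kPa.
Pore pressure: u = 9.81×(3.6 − 0) = 35.316 kPa.
Initial effective stress: σ'_0 = σ_v − u = 63.12 − 35.316 = 27.804 kPa.
Stress increase at mid-clay by the 2:1 spreading method:
Δσ = qBL/((B+z)(L+z)) = 189×4.2×4.2/((4.2+3.6)(4.2+3.6)) = 54.799 kPa
Final effective stress: σ'_f = 27.804 + 54.799 = 82.603 kPa.
σ'_f = 82.603 ≤ σ'_p = 147 kPa, so the clay remains overconsolidated and only the recompression index applies:
S_c = C_r·H/(1+e₀)·log₁₀(σ'_f/σ'_0) = 0.04×4.8/1.87×log₁₀(82.603/27.804)
    = 0.10267 × 0.47289 = 0.04855 m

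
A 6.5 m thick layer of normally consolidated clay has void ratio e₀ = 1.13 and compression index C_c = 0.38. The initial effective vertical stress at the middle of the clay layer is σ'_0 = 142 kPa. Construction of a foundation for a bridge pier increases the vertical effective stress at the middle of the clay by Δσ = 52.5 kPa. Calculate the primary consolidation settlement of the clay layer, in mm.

S_c ≈ 158 mm

Final effective stress: σ'_f = σ'_0 + Δσ = 142 + 52.5 = 194.5 kPa.
Normally consolidated clay, so the full stress increment lies on the virgin compression line:
S_c = C_c·H/(1+e₀)·log₁₀(σ'_f/σ'_0) = 0.38×6.5/(1+1.13)×log₁₀(194.5/142)
    = 1.1596 × 0.13663 = 0.1584 m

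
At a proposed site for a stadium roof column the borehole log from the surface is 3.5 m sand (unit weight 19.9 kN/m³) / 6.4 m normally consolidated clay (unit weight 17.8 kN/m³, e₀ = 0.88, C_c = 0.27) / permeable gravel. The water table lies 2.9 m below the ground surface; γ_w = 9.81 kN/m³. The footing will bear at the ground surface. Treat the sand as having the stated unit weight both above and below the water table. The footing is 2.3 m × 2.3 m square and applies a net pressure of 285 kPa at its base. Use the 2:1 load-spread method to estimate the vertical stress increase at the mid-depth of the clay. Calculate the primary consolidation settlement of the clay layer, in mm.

S_c ≈ 75.5 mm

Mid-depth of clay below the ground surface: z = 3.5 + 6.4/2 = 6.7 m.
Total vertical stress at mid-clay: σ_v = 19.9×3.5 + 17.8×3.2 = 126.61 kPa.
Pore pressure: u = 9.81×(6.7 − 2.9) = 37.278 kPa.
Initial effective stress: σ'_0 = σ_v − u = 126.61 − 37.278 = 89.332 kPa.
Stress increase at mid-clay by the 2:1 spreading method:
Δσ = qBL/((B+z)(L+z)) = 285×2.3×2.3/((2.3+6.7)(2.3+6.7)) = 18.613 kPa
Final effective stress: σ'_f = σ'_0 + Δσ = 89.332 + 18.613 = 107.94 kPa.
Normally consolidated clay, so the full stress increment lies on the virgin compression line:
S_c = C_c·H/(1+e₀)·log₁₀(σ'_f/σ'_0) = 0.27×6.4/(1+0.88)×log₁₀(107.94/89.332)
    = 0.91915 × 0.082175 = 0.07553 m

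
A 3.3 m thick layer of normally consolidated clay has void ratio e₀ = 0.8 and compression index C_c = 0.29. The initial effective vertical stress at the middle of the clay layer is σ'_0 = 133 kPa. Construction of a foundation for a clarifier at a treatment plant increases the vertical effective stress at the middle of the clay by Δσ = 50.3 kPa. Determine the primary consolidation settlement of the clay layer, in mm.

S_c ≈ 74.1 mm

Final effective stress: σ'_f = σ'_0 + Δσ = 133 + 50.3 = 183.3 kPa.
Normally consolidated clay, so the full stress increment lies on the virgin compression line:
S_c = C_c·H/(1+e₀)·log₁₀(σ'_f/σ'_0) = 0.29×3.3/(1+0.8)×log₁₀(183.3/133)
    = 0.53167 × 0.13931 = 0.07407 m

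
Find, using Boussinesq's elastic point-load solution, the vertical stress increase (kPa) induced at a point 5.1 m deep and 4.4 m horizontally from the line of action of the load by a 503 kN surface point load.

Boussinesq vertical stress below a point load on an elastic half-space:
Δσ_z = 3P/(2πz²) · [1 + (r/z)²]^(−5/2)
r/z = 4.4/5.1 = 0.86275; [1+(r/z)²]^(−5/2) = 0.24885.
Δσ_z = 3×503/(2π×5.1²) × 0.24885 = 9.2336 × 0.24885 = 2.298 kPa

Δσ_z ≈ 2.3 kPa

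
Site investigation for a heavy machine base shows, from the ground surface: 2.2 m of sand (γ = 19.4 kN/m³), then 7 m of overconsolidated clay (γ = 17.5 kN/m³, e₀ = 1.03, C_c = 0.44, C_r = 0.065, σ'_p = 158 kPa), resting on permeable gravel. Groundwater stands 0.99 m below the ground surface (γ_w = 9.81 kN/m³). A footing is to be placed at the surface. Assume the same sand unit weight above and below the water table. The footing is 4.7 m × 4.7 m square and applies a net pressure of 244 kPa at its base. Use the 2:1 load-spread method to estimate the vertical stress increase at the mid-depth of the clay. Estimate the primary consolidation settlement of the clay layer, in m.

S_c ≈ 0.0606 m

Mid-depth of clay below the ground surface: z = 2.2 + 7/2 = 5.7 m.
Total vertical stress at mid-clay: σ_v = 19.4×2.2 + 17.5×3.5 = 103.93 kPa.
Pore pressure: u = 9.81×(5.7 − 0.99) = 46.205 kPa.
Initial effective stress: σ'_0 = σ_v − u = 103.93 − 46.205 = 57.725 kPa.
Stress increase at mid-clay by the 2:1 spreading method:
Δσ = qBL/((B+z)(L+z)) = 244×4.7×4.7/((4.7+5.7)(4.7+5.7)) = 49.833 kPa
Final effective stress: σ'_f = 57.725 + 49.833 = 107.56 kPa.
σ'_f = 107.56 ≤ σ'_p = 158 kPa, so the clay remains overconsolidated and only the recompression index applies:
S_c = C_r·H/(1+e₀)·log₁₀(σ'_f/σ'_0) = 0.065×7/2.03×log₁₀(107.56/57.725)
    = 0.22414 × 0.27029 = 0.06058 m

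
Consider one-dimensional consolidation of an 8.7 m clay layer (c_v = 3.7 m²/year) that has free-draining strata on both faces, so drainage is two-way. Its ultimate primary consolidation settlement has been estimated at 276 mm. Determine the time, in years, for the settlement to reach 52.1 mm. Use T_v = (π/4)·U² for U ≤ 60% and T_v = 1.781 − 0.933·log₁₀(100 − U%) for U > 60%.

Drainage path length: H_d = H/2 = 4.35 m (double drainage).
U = S(t)/S_ult = 52.1/276 = 0.1888.
U ≤ 60%: T_v = (π/4)·U² = (π/4)×0.18877² = 0.027986.
t = T_v·H_d²/c_v = 0.027986×4.35²/3.7 = 0.1431 years.

t ≈ 0.143 years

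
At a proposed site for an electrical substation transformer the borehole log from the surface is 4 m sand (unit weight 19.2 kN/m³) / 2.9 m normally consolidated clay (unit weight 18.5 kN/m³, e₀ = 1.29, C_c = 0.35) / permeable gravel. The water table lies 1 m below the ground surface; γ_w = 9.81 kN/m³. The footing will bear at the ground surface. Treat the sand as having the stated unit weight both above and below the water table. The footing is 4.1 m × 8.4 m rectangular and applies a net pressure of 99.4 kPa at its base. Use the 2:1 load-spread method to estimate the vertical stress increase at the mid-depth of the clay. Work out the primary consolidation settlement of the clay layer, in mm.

S_c ≈ 69.1 mm

Mid-depth of clay below the ground surface: z = 4 + 2.9/2 = 5.45 m.
Total vertical stress at mid-clay: σ_v = 19.2×4 + 18.5×1.45 = 103.62 kPa.
Pore pressure: u = 9.81×(5.45 − 1) = 43.655 kPa.
Initial effective stress: σ'_0 = σ_v − u = 103.62 − 43.655 = 59.965 kPa.
Stress increase at mid-clay by the 2:1 spreading method:
Δσ = qBL/((B+z)(L+z)) = 99.4×4.1×8.4/((4.1+5.45)(8.4+5.45)) = 25.882 kPa
Final effective stress: σ'_f = σ'_0 + Δσ = 59.965 + 25.882 = 85.847 kPa.
Normally consolidated clay, so the full stress increment lies on the virgin compression line:
S_c = C_c·H/(1+e₀)·log₁₀(σ'_f/σ'_0) = 0.35×2.9/(1+1.29)×log₁₀(85.847/59.965)
    = 0.44323 × 0.15583 = 0.06907 m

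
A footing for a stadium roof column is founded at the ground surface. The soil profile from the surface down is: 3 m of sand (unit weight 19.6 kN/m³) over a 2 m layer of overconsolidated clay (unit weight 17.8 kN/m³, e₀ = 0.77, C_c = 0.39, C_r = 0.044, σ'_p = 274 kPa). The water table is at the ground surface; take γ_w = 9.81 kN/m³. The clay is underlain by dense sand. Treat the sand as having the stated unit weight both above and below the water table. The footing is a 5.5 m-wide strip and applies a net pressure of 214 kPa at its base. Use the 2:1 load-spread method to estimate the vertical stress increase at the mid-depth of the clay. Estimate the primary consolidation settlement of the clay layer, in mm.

S_c ≈ 31.6 mm

Mid-depth of clay below the ground surface: z = 3 + 2/2 = 4 m.
Total vertical stress at mid-clay: σ_v = 19.6×3 + 17.8×1 = 76.6 kPa.
Pore pressure: u = 9.81×(4 − 0) = 39.24 kPa.
Initial effective stress: σ'_0 = σ_v − u = 76.6 − 39.24 = 37.36 kPa.
Stress increase at mid-clay by the 2:1 spreading method:
Δσ = qB/(B+z) = 214×5.5/(5.5+4) = 123.89 kPa
Final effective stress: σ'_f = 37.36 + 123.89 = 161.25 kPa.
σ'_f = 161.25 ≤ σ'_p = 274 kPa, so the clay remains overconsolidated and only the recompression index applies:
S_c = C_r·H/(1+e₀)·log₁₀(σ'_f/σ'_0) = 0.044×2/1.77×log₁₀(161.25/37.36)
    = 0.049716 × 0.63509 = 0.03157 m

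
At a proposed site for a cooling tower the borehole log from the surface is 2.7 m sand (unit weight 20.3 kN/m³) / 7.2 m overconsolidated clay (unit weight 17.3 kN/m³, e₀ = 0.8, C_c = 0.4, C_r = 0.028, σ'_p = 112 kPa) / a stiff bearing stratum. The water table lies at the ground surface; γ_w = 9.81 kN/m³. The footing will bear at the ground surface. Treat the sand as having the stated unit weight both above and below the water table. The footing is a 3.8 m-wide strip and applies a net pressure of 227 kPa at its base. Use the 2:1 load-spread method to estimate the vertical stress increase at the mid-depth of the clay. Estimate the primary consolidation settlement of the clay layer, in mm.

Mid-depth of clay below the ground surface: z = 2.7 + 7.2/2 = 6.3 m.
Total vertical stress at mid-clay: σ_v = 20.3×2.7 + 17.3×3.6 = 117.09 kPa.
Pore pressure: u = 9.81×(6.3 − 0) = 61.803 kPa.
Initial effective stress: σ'_0 = σ_v − u = 117.09 − 61.803 = 55.287 kPa.
Stress increase at mid-clay by the 2:1 spreading method:
Δσ = qB/(B+z) = 227×3.8/(3.8+6.3) = 85.406 kPa
Final effective stress: σ'_f = 55.287 + 85.406 = 140.69 kPa.
σ'_f = 140.69 > σ'_p = 112 kPa, so the stress path crosses the preconsolidation pressure — recompression up to σ'_p, then virgin compression beyond:
S_c = H/(1+e₀)·[C_r·log₁₀(σ'_p/σ'_0) + C_c·log₁₀(σ'_f/σ'_p)]
    = 7.2/1.8 × [0.028×log₁₀(112/55.287) + 0.4×log₁₀(140.69/112)]
    = 4 × [0.0085847 + 0.039618] = 0.1928 m

S_c ≈ 193 mm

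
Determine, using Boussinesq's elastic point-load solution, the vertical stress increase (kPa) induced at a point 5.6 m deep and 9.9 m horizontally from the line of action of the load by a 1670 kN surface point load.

Δσ_z ≈ 0.736 kPa

Boussinesq vertical stress below a point load on an elastic half-space:
Δσ_z = 3P/(2πz²) · [1 + (r/z)²]^(−5/2)
r/z = 9.9/5.6 = 1.7679; [1+(r/z)²]^(−5/2) = 0.028931.
Δσ_z = 3×1670/(2π×5.6²) × 0.028931 = 25.426 × 0.028931 = 0.7356 kPa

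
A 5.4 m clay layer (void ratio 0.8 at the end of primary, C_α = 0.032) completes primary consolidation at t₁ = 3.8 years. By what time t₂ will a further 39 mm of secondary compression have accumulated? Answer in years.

S_s = C_α·H/(1+e_p)·log₁₀(t₂/t₁) ⇒ log₁₀(t₂/t₁) = S_s·(1+e_p)/(C_α·H).
log₁₀(t₂/t₁) = 0.039 × (1+0.8) / (0.032×5.4) = 0.4062
t₂ = t₁ × 10^0.4062 = 3.8 × 2.548 = 9.684 years

t₂ ≈ 9.68 years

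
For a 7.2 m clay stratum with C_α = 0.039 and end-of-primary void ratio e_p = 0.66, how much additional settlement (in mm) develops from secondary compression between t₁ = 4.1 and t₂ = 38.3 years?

Secondary compression: S_s = C_α·H/(1+e_p)·log₁₀(t₂/t₁)
S_s = 0.039×7.2/(1+0.66)×log₁₀(38.3/4.1)
    = 0.1692 × 0.9704 = 0.1642 m

S_s ≈ 164 mm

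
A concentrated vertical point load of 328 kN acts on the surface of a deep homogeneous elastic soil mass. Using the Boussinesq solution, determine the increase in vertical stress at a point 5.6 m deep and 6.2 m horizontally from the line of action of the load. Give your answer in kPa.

Boussinesq vertical stress below a point load on an elastic half-space:
Δσ_z = 3P/(2πz²) · [1 + (r/z)²]^(−5/2)
r/z = 6.2/5.6 = 1.1071; [1+(r/z)²]^(−5/2) = 0.1353.
Δσ_z = 3×328/(2π×5.6²) × 0.1353 = 4.9939 × 0.1353 = 0.6757 kPa

Δσ_z ≈ 0.676 kPa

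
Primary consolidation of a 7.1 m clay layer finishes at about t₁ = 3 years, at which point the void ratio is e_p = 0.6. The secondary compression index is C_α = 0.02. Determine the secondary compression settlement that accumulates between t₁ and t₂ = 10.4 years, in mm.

S_s ≈ 47.9 mm

Secondary compression: S_s = C_α·H/(1+e_p)·log₁₀(t₂/t₁)
S_s = 0.02×7.1/(1+0.6)×log₁₀(10.4/3)
    = 0.08875 × 0.5399 = 0.04792 m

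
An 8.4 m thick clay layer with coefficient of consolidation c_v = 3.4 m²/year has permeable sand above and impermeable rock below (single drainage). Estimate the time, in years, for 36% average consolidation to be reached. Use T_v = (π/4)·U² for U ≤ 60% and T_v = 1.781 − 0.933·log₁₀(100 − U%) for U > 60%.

t ≈ 2.11 years

Drainage path length: H_d = H = 8.4 m (single drainage).
U ≤ 60%: T_v = (π/4)·U² = (π/4)×0.36² = 0.10179.
t = T_v·H_d²/c_v = 0.10179×8.4²/3.4 = 2.112 years.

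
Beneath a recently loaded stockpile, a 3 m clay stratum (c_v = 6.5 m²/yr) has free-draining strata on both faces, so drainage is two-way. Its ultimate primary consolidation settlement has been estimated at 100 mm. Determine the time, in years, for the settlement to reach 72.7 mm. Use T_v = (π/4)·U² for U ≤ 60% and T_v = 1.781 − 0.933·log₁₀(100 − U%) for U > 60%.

t ≈ 0.153 years

Drainage path length: H_d = H/2 = 1.5 m (double drainage).
U = S(t)/S_ult = 72.7/100 = 0.727.
U > 60%: T_v = 1.781 − 0.933·log₁₀(100 − 72.7) = 0.44106.
t = T_v·H_d²/c_v = 0.44106×1.5²/6.5 = 0.1527 years.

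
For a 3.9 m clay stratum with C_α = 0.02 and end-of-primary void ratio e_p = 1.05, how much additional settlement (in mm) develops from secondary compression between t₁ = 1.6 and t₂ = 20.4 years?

S_s ≈ 42.1 mm

Secondary compression: S_s = C_α·H/(1+e_p)·log₁₀(t₂/t₁)
S_s = 0.02×3.9/(1+1.05)×log₁₀(20.4/1.6)
    = 0.03805 × 1.106 = 0.04206 m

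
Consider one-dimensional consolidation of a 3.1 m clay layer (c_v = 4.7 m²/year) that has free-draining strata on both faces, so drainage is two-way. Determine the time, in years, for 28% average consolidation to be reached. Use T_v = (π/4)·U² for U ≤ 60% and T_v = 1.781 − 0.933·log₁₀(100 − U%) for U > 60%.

Drainage path length: H_d = H/2 = 1.55 m (double drainage).
U ≤ 60%: T_v = (π/4)·U² = (π/4)×0.28² = 0.061575.
t = T_v·H_d²/c_v = 0.061575×1.55²/4.7 = 0.03148 years.

t ≈ 0.0315 years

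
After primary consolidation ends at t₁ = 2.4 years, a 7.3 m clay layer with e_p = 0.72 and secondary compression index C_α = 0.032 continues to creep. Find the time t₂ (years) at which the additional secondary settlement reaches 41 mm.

t₂ ≈ 4.81 years

S_s = C_α·H/(1+e_p)·log₁₀(t₂/t₁) ⇒ log₁₀(t₂/t₁) = S_s·(1+e_p)/(C_α·H).
log₁₀(t₂/t₁) = 0.041 × (1+0.72) / (0.032×7.3) = 0.3019
t₂ = t₁ × 10^0.3019 = 2.4 × 2.004 = 4.809 years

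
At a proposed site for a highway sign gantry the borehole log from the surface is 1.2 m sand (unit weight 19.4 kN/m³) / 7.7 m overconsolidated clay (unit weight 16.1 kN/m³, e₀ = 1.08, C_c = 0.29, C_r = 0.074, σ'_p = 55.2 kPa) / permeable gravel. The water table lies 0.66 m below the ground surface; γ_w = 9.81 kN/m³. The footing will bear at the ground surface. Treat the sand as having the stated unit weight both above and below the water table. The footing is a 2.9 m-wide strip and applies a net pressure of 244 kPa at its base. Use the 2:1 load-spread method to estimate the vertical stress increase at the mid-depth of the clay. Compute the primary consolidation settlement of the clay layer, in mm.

S_c ≈ 436 mm

Mid-depth of clay below the ground surface: z = 1.2 + 7.7/2 = 5.05 m.
Total vertical stress at mid-clay: σ_v = 19.4×1.2 + 16.1×3.85 = 85.265 kPa.
Pore pressure: u = 9.81×(5.05 − 0.66) = 43.066 kPa.
Initial effective stress: σ'_0 = σ_v − u = 85.265 − 43.066 = 42.199 kPa.
Stress increase at mid-clay by the 2:1 spreading method:
Δσ = qB/(B+z) = 244×2.9/(2.9+5.05) = 89.006 kPa
Final effective stress: σ'_f = 42.199 + 89.006 = 131.2 kPa.
σ'_f = 131.2 > σ'_p = 55.2 kPa, so the stress path crosses the preconsolidation pressure — recompression up to σ'_p, then virgin compression beyond:
S_c = H/(1+e₀)·[C_r·log₁₀(σ'_p/σ'_0) + C_c·log₁₀(σ'_f/σ'_p)]
    = 7.7/2.08 × [0.074×log₁₀(55.2/42.199) + 0.29×log₁₀(131.2/55.2)]
    = 3.7019 × [0.0086311 + 0.10904] = 0.4356 m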